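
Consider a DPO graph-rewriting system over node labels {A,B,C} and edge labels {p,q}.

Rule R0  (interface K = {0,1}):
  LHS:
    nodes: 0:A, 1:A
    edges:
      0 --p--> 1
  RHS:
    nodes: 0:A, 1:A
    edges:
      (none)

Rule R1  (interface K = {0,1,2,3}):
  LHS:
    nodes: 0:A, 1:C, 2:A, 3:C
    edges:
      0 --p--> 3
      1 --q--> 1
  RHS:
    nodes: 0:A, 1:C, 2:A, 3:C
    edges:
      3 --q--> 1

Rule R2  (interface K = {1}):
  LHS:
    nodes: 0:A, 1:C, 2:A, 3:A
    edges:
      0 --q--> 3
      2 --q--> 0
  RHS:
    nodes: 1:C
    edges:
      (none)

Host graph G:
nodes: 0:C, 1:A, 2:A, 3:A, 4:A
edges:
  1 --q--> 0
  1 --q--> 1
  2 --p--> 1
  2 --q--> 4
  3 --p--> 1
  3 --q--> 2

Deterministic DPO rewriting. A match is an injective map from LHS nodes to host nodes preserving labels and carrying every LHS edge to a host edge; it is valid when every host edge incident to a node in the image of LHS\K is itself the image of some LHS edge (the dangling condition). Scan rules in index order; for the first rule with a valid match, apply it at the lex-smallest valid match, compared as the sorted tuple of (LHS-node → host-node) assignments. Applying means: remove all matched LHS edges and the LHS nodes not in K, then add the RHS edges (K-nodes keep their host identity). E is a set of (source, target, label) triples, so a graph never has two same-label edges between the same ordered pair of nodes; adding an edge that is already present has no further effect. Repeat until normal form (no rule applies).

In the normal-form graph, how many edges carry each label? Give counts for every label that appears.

[0] host  ⇒  5 nodes, 6 edges  {1-q->0 1-q->1 2-p->1 2-q->4 3-p->1 3-q->2}
[1] R0 @ {0↦2, 1↦1}  ⇒  5 nodes, 5 edges  {1-q->0 1-q->1 2-q->4 3-p->1 3-q->2}
[2] R0 @ {0↦3, 1↦1}  ⇒  5 nodes, 4 edges  {1-q->0 1-q->1 2-q->4 3-q->2}
[3] R2 @ {0↦2, 1↦0, 2↦3, 3↦4}  ⇒  2 nodes, 2 edges  {1-q->0 1-q->1}
normal form: no rule applies after step 3
NF edges: [(1, 0, 'q'), (1, 1, 'q')]

Answer: q:2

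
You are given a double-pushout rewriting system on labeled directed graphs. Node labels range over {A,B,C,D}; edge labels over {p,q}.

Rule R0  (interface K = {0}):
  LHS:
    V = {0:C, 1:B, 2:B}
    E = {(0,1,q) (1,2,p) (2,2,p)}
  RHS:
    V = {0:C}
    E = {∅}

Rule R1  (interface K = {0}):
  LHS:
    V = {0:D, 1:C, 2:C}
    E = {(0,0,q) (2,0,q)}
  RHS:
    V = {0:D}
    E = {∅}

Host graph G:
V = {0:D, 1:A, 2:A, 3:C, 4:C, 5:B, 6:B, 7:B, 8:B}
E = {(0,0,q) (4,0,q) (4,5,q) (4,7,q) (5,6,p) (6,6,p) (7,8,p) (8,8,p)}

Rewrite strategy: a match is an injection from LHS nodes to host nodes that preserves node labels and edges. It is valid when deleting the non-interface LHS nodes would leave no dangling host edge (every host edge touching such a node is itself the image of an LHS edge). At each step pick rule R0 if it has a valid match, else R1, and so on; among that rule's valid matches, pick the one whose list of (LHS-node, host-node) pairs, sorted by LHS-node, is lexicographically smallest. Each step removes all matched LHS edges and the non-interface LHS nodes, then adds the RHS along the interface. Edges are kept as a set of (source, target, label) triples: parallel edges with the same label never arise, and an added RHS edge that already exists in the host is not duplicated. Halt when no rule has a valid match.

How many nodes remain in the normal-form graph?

Answer: 3

Derivation:
[0] host  ⇒  9 nodes, 8 edges  {0-q->0 4-q->0 4-q->5 4-q->7 5-p->6 6-p->6 7-p->8 8-p->8}
[1] R0 @ {0↦4, 1↦5, 2↦6}  ⇒  7 nodes, 5 edges  {0-q->0 4-q->0 4-q->7 7-p->8 8-p->8}
[2] R0 @ {0↦4, 1↦7, 2↦8}  ⇒  5 nodes, 2 edges  {0-q->0 4-q->0}
[3] R1 @ {0↦0, 1↦3, 2↦4}  ⇒  3 nodes, 0 edges  {∅}
halt: no rule applies after step 3
NF nodes: {0:D, 1:A, 2:A}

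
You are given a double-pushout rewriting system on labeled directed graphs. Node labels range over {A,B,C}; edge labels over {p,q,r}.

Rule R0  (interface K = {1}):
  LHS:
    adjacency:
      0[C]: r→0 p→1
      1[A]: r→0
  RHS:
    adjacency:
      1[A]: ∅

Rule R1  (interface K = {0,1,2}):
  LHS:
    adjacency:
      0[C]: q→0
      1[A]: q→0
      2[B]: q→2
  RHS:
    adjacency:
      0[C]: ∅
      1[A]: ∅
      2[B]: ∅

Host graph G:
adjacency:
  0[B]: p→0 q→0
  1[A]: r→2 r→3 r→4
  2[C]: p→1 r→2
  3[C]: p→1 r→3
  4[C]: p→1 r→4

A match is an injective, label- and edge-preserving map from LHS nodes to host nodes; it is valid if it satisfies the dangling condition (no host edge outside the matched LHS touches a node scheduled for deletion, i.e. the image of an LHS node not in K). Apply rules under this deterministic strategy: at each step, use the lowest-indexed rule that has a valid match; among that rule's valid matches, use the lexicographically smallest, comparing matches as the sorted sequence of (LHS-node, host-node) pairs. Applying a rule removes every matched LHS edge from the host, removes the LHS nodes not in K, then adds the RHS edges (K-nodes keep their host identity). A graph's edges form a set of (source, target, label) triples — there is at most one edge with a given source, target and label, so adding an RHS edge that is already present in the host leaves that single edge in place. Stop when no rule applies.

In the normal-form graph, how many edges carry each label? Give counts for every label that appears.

Answer: p:1 q:1

Steps:
[0] host  ⇒  5 nodes, 11 edges  {0-p->0 0-q->0 1-r->2 1-r->3 1-r->4 2-p->1 2-r->2 3-p->1 3-r->3 4-p->1 4-r->4}
[1] R0 @ {0↦2, 1↦1}  ⇒  4 nodes, 8 edges  {0-p->0 0-q->0 1-r->3 1-r->4 3-p->1 3-r->3 4-p->1 4-r->4}
[2] R0 @ {0↦3, 1↦1}  ⇒  3 nodes, 5 edges  {0-p->0 0-q->0 1-r->4 4-p->1 4-r->4}
[3] R0 @ {0↦4, 1↦1}  ⇒  2 nodes, 2 edges  {0-p->0 0-q->0}
halt: no rule applies after step 3
NF edges: [(0, 0, 'p'), (0, 0, 'q')]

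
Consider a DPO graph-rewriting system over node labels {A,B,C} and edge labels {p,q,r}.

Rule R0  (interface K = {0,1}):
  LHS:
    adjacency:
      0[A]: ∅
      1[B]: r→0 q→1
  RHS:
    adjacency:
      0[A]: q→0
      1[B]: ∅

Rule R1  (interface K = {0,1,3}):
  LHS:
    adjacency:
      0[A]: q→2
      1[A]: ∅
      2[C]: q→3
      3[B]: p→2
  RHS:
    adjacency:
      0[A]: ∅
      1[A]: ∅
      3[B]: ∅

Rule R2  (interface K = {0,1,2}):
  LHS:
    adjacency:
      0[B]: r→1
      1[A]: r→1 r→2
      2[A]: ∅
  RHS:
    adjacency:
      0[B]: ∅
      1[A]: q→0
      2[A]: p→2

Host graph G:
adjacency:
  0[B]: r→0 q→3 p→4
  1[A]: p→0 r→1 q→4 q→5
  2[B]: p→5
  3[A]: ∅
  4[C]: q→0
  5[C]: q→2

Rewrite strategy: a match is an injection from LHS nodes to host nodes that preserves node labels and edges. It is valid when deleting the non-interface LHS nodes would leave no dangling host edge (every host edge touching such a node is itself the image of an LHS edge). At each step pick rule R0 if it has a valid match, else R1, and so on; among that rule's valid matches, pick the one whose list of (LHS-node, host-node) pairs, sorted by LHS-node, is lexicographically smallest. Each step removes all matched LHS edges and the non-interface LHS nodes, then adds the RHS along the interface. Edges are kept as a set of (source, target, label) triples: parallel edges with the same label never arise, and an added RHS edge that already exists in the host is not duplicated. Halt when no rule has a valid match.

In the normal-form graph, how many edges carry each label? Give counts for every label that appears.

Answer: p:1 q:1 r:2

Derivation:
[0] host  ⇒  6 nodes, 10 edges  {0-r->0 0-q->3 0-p->4 1-p->0 1-r->1 1-q->4 1-q->5 2-p->5 4-q->0 5-q->2}
[1] R1 @ {0↦1, 1↦3, 2↦4, 3↦0}  ⇒  5 nodes, 7 edges  {0-r->0 0-q->3 1-p->0 1-r->1 1-q->5 2-p->5 5-q->2}
[2] R1 @ {0↦1, 1↦3, 2↦5, 3↦2}  ⇒  4 nodes, 4 edges  {0-r->0 0-q->3 1-p->0 1-r->1}
halt: no rule applies after step 2
NF edges: [(0, 0, 'r'), (0, 3, 'q'), (1, 0, 'p'), (1, 1, 'r')]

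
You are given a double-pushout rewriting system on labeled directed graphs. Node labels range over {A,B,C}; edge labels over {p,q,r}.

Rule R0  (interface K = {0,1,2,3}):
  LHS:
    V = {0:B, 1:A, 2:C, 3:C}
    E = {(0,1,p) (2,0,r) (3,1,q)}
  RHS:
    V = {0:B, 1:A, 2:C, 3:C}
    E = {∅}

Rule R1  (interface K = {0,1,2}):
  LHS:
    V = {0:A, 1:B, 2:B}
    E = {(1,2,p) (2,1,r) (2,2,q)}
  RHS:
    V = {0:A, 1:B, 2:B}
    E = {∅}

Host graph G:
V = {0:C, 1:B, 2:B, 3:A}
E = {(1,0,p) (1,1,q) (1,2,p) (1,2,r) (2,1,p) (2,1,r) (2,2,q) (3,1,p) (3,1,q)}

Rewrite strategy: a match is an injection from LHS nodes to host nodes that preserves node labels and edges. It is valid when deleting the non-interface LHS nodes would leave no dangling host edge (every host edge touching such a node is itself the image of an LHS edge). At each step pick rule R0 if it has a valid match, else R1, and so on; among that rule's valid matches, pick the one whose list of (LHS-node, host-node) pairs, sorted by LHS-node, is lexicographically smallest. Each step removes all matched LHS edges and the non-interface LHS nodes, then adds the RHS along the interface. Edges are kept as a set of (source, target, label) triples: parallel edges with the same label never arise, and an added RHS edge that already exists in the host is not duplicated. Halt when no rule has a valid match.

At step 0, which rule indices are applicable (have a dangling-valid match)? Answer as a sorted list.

R0: no valid match — LHS pattern not found
R1: 2 valid matches — {0↦3, 1↦1, 2↦2}, {0↦3, 1↦2, 2↦1}

Answer: [R1]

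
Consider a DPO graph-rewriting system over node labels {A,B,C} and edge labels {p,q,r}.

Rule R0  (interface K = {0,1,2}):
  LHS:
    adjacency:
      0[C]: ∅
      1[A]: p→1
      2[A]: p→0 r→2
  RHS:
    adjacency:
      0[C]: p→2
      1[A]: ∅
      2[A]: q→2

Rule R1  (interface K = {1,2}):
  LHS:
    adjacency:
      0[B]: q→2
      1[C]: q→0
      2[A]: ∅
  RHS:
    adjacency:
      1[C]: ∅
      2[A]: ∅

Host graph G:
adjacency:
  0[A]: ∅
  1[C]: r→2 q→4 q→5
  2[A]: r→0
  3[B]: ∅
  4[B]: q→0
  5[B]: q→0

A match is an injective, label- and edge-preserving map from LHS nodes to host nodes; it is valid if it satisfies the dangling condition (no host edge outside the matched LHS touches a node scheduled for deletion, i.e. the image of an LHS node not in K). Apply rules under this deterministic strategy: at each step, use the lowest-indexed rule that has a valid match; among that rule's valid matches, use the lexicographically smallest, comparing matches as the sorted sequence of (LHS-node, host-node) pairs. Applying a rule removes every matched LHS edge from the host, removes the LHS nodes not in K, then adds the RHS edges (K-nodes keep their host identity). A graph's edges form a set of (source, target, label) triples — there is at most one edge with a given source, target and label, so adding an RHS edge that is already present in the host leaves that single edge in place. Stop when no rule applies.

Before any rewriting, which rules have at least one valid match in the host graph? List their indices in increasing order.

R0: no valid match — LHS pattern not found
R1: 2 valid matches — {0↦4, 1↦1, 2↦0}, {0↦5, 1↦1, 2↦0}

Answer: [R1]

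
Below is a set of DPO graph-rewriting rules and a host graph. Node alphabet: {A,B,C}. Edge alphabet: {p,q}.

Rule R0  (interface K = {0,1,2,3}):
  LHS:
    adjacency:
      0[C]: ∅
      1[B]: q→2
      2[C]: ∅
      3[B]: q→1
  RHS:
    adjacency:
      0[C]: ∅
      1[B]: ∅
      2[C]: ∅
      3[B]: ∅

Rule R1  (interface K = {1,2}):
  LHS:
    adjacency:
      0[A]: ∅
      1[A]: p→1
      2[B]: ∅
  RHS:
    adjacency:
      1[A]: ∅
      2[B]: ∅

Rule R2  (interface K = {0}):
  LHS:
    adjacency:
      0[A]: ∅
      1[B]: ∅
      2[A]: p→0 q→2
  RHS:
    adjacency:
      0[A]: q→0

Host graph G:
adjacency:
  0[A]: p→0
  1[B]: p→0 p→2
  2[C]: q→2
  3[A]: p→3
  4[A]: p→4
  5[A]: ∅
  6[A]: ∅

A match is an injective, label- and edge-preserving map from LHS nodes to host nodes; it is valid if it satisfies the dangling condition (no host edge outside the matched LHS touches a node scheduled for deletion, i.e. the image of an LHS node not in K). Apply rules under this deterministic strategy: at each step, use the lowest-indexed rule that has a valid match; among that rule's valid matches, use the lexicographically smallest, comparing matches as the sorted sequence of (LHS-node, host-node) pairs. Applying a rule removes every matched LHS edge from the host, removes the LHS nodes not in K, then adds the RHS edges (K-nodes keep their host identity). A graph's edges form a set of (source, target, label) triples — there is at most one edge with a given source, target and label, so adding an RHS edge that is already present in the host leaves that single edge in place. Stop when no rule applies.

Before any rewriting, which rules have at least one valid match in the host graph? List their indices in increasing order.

Answer: [R1]

Steps:
R0: no valid match — LHS pattern not found
R1: 6 valid matches — {0↦5, 1↦0, 2↦1}, {0↦5, 1↦3, 2↦1}, {0↦5, 1↦4, 2↦1} (+3 more)
R2: no valid match — LHS pattern not found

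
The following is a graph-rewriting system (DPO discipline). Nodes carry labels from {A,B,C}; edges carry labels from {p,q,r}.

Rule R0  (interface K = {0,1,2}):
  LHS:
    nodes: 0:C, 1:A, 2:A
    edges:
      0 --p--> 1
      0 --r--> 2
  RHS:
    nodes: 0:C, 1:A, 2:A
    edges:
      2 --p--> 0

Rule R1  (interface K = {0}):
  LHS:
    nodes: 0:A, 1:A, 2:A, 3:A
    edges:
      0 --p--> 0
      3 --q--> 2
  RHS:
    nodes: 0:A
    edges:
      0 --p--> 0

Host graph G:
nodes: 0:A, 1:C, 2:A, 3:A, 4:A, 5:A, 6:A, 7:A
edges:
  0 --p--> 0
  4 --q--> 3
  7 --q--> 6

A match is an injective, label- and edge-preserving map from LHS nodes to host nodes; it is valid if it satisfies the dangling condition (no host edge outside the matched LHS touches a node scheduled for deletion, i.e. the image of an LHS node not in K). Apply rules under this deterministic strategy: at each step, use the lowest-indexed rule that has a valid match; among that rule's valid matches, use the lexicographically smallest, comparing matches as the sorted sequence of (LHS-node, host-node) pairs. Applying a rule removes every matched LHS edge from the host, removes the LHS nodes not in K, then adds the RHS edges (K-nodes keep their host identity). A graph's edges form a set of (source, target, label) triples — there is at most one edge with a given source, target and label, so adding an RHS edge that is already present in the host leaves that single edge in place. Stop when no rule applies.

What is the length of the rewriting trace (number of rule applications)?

Answer: 2

Steps:
start.  V:8 E:3  edges: 0-p->0 4-q->3 7-q->6
1. fire R1 via {0↦0, 1↦2, 2↦3, 3↦4}  →  V:5 E:2  edges: 0-p->0 7-q->6
2. fire R1 via {0↦0, 1↦5, 2↦6, 3↦7}  →  V:2 E:1  edges: 0-p->0
halt: no rule applies after step 2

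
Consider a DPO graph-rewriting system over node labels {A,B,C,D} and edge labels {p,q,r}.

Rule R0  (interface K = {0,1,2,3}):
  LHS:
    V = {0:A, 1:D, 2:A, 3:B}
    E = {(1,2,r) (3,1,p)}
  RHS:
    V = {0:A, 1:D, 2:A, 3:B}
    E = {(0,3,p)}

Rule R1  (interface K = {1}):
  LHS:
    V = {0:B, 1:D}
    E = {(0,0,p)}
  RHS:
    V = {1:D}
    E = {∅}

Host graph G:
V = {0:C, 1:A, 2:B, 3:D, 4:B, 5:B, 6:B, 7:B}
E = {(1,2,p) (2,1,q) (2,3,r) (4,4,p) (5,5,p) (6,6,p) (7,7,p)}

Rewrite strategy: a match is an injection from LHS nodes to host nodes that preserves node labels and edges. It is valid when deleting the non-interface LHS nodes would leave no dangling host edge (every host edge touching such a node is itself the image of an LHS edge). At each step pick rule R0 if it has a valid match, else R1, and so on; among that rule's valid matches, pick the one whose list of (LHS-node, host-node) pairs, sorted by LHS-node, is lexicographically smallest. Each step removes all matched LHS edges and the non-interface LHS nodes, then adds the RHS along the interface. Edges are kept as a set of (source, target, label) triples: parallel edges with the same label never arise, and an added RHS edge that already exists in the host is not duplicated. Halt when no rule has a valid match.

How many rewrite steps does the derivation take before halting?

[0] host  ⇒  8 nodes, 7 edges  {1-p->2 2-q->1 2-r->3 4-p->4 5-p->5 6-p->6 7-p->7}
[1] R1 @ {0↦4, 1↦3}  ⇒  7 nodes, 6 edges  {1-p->2 2-q->1 2-r->3 5-p->5 6-p->6 7-p->7}
[2] R1 @ {0↦5, 1↦3}  ⇒  6 nodes, 5 edges  {1-p->2 2-q->1 2-r->3 6-p->6 7-p->7}
[3] R1 @ {0↦6, 1↦3}  ⇒  5 nodes, 4 edges  {1-p->2 2-q->1 2-r->3 7-p->7}
[4] R1 @ {0↦7, 1↦3}  ⇒  4 nodes, 3 edges  {1-p->2 2-q->1 2-r->3}
final graph: no rule applies after step 4

Answer: 4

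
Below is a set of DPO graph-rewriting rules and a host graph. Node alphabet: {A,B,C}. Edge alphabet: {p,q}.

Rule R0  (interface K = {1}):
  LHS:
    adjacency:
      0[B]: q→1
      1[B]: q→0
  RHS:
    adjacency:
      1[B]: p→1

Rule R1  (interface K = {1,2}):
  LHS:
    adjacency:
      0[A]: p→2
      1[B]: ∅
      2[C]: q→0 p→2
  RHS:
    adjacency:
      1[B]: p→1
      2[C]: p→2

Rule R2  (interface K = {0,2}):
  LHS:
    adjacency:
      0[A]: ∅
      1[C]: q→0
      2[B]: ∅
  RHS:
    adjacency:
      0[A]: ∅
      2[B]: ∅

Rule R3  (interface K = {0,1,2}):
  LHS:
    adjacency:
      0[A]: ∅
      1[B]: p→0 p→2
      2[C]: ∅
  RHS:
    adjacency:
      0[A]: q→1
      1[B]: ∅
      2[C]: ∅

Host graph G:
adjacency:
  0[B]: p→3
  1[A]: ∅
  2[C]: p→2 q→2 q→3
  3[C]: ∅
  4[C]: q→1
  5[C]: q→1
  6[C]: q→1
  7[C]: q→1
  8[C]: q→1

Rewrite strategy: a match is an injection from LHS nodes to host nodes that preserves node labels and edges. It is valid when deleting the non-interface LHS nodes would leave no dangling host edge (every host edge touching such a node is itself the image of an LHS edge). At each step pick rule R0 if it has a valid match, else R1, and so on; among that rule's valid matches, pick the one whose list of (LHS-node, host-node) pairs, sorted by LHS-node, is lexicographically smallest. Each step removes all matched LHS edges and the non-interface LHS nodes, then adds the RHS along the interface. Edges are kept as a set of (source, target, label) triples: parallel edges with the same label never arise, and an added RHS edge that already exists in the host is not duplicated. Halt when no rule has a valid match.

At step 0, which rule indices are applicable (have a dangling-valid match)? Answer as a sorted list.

Answer: [R2]

Derivation:
R0: no valid match — LHS pattern not found
R1: no valid match — LHS pattern not found
R2: 5 valid matches — {0↦1, 1↦4, 2↦0}, {0↦1, 1↦5, 2↦0}, {0↦1, 1↦6, 2↦0} (+2 more)
R3: no valid match — LHS pattern not found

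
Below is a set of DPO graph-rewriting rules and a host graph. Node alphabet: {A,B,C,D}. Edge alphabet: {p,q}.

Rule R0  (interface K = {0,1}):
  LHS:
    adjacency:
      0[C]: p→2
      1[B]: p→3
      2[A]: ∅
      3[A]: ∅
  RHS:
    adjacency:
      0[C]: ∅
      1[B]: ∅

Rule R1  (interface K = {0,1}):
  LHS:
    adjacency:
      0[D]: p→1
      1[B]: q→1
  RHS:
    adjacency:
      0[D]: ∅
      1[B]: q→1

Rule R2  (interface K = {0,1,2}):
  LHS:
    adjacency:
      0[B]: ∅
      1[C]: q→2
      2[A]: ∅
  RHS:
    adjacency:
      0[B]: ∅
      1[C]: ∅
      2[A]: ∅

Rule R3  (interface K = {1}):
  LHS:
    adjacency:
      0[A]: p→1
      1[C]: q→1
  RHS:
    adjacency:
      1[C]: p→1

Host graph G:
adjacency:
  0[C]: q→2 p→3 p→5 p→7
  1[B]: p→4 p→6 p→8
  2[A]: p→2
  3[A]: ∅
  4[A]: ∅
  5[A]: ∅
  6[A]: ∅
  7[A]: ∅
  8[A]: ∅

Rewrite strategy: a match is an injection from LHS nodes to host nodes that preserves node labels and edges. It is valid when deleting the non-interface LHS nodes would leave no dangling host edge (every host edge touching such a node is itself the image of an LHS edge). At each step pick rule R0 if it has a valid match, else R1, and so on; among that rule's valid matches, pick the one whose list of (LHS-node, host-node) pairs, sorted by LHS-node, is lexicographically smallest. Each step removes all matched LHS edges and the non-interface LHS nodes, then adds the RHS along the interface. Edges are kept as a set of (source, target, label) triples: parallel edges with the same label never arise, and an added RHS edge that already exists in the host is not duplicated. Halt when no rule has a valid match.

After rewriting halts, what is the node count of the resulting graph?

Answer: 3

Steps:
[0] host  ⇒  9 nodes, 8 edges  {0-q->2 0-p->3 0-p->5 0-p->7 1-p->4 1-p->6 1-p->8 2-p->2}
[1] R0 @ {0↦0, 1↦1, 2↦3, 3↦4}  ⇒  7 nodes, 6 edges  {0-q->2 0-p->5 0-p->7 1-p->6 1-p->8 2-p->2}
[2] R0 @ {0↦0, 1↦1, 2↦5, 3↦6}  ⇒  5 nodes, 4 edges  {0-q->2 0-p->7 1-p->8 2-p->2}
[3] R0 @ {0↦0, 1↦1, 2↦7, 3↦8}  ⇒  3 nodes, 2 edges  {0-q->2 2-p->2}
[4] R2 @ {0↦1, 1↦0, 2↦2}  ⇒  3 nodes, 1 edges  {2-p->2}
halt: no rule applies after step 4
NF nodes: {0:C, 1:B, 2:A}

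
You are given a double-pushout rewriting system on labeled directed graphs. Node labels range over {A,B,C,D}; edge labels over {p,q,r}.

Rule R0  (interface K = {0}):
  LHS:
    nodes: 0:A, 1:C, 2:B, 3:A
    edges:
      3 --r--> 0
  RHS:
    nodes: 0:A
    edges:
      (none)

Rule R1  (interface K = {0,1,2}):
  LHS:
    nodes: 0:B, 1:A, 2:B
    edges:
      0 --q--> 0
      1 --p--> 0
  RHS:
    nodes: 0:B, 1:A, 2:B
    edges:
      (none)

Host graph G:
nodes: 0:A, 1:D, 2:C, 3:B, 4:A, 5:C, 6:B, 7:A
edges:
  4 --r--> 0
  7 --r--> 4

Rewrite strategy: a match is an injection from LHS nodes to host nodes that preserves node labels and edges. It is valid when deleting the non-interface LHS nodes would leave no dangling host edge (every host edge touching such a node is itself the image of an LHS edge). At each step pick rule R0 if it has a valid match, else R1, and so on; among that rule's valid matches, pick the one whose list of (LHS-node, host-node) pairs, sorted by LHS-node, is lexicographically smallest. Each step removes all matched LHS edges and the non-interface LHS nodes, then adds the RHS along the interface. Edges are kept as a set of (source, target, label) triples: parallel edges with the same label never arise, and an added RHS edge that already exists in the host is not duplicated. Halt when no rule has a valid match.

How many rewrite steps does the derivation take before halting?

start.  V:8 E:2  edges: 4-r->0 7-r->4
1. fire R0 via {0↦4, 1↦2, 2↦3, 3↦7}  →  V:5 E:1  edges: 4-r->0
2. fire R0 via {0↦0, 1↦5, 2↦6, 3↦4}  →  V:2 E:0  edges: ∅
halt: no rule applies after step 2

Answer: 2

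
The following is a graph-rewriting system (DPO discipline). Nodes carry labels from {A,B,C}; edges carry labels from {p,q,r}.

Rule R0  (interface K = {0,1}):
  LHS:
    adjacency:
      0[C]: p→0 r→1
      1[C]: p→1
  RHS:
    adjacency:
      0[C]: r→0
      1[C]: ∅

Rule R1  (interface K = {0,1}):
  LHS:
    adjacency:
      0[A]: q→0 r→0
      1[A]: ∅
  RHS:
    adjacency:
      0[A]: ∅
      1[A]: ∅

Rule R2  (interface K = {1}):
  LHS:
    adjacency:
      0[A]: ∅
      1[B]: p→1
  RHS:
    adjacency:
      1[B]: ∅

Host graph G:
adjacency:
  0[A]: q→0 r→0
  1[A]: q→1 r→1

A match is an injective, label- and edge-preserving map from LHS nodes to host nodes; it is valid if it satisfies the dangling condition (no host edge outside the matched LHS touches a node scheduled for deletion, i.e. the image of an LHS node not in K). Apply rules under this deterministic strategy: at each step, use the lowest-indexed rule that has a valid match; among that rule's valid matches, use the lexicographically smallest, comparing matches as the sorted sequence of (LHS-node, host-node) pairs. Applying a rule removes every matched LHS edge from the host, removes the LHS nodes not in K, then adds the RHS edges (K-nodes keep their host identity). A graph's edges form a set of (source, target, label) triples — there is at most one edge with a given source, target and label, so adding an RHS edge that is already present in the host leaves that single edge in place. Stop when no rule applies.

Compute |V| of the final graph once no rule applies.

Answer: 2

Derivation:
[0] host  ⇒  2 nodes, 4 edges  {0-q->0 0-r->0 1-q->1 1-r->1}
[1] R1 @ {0↦0, 1↦1}  ⇒  2 nodes, 2 edges  {1-q->1 1-r->1}
[2] R1 @ {0↦1, 1↦0}  ⇒  2 nodes, 0 edges  {∅}
halt: no rule applies after step 2
NF nodes: {0:A, 1:A}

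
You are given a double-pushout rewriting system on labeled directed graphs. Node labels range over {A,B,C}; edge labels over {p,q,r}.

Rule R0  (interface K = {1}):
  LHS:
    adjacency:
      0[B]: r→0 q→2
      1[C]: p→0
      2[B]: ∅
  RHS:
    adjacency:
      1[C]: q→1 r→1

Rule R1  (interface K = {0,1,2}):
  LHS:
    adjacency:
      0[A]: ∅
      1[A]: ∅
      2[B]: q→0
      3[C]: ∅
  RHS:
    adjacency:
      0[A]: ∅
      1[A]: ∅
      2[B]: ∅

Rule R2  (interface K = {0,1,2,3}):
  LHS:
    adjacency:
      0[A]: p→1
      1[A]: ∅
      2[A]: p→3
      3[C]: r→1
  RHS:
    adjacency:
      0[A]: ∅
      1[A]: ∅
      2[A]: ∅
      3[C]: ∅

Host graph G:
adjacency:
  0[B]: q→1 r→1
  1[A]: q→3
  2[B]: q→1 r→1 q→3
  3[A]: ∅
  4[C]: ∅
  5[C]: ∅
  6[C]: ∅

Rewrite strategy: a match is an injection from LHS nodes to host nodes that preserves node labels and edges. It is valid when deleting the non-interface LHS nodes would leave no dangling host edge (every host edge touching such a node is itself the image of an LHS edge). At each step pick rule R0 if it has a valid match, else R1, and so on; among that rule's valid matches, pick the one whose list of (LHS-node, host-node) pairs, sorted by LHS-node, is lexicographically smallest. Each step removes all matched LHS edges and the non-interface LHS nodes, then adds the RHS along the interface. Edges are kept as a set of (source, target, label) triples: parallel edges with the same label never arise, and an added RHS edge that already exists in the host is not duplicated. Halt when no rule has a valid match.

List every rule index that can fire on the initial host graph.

R0: no valid match — LHS pattern not found
R1: 9 valid matches — {0↦1, 1↦3, 2↦0, 3↦4}, {0↦1, 1↦3, 2↦0, 3↦5}, {0↦1, 1↦3, 2↦0, 3↦6} (+6 more)
R2: no valid match — LHS pattern not found

Answer: [R1]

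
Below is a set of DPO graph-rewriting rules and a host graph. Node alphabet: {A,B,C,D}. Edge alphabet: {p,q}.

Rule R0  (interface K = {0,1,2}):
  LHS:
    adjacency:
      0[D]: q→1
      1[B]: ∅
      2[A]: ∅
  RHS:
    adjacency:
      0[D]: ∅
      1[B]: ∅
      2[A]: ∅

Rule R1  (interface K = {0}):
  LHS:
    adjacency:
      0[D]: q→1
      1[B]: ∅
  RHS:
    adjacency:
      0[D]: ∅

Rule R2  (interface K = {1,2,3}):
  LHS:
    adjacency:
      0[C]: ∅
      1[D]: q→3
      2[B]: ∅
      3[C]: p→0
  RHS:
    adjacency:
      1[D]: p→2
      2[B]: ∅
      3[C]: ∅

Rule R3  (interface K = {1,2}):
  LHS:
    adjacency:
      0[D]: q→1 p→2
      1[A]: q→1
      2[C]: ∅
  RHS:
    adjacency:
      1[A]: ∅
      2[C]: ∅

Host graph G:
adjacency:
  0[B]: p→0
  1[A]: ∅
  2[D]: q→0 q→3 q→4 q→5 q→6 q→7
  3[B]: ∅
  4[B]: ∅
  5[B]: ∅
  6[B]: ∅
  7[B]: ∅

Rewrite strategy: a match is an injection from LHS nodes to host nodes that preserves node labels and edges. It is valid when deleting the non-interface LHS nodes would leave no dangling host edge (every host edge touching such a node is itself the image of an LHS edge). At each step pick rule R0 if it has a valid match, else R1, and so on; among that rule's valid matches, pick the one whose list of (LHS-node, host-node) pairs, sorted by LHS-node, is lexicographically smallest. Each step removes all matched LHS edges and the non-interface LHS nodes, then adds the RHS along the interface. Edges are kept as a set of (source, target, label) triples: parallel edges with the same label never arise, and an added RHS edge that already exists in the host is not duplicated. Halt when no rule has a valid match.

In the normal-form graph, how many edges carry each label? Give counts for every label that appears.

Answer: p:1

Steps:
[0] host  ⇒  8 nodes, 7 edges  {0-p->0 2-q->0 2-q->3 2-q->4 2-q->5 2-q->6 2-q->7}
[1] R0 @ {0↦2, 1↦0, 2↦1}  ⇒  8 nodes, 6 edges  {0-p->0 2-q->3 2-q->4 2-q->5 2-q->6 2-q->7}
[2] R0 @ {0↦2, 1↦3, 2↦1}  ⇒  8 nodes, 5 edges  {0-p->0 2-q->4 2-q->5 2-q->6 2-q->7}
[3] R0 @ {0↦2, 1↦4, 2↦1}  ⇒  8 nodes, 4 edges  {0-p->0 2-q->5 2-q->6 2-q->7}
[4] R0 @ {0↦2, 1↦5, 2↦1}  ⇒  8 nodes, 3 edges  {0-p->0 2-q->6 2-q->7}
[5] R0 @ {0↦2, 1↦6, 2↦1}  ⇒  8 nodes, 2 edges  {0-p->0 2-q->7}
[6] R0 @ {0↦2, 1↦7, 2↦1}  ⇒  8 nodes, 1 edges  {0-p->0}
normal form: no rule applies after step 6
NF edges: [(0, 0, 'p')]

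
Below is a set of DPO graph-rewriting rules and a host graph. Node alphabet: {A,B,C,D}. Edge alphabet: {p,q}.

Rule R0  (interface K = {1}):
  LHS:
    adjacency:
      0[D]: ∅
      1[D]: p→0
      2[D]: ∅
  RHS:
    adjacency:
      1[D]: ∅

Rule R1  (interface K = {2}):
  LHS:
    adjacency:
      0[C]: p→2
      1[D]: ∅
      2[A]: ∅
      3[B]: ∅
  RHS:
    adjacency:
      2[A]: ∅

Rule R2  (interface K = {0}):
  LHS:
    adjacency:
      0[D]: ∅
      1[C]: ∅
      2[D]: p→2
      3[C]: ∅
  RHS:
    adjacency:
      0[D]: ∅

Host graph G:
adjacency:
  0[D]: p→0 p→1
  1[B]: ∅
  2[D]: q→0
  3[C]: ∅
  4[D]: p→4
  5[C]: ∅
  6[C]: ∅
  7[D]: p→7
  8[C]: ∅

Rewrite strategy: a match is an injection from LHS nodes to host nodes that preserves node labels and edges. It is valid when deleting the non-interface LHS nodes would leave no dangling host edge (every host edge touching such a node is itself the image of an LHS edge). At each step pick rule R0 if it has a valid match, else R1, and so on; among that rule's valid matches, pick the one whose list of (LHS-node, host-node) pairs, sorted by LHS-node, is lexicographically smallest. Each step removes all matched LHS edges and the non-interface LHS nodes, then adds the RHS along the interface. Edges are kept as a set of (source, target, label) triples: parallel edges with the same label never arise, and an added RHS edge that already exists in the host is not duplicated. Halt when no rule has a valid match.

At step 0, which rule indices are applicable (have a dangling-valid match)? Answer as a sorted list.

R0: no valid match — LHS pattern not found
R1: no valid match — LHS pattern not found
R2: 72 valid matches — {0↦0, 1↦3, 2↦4, 3↦5}, {0↦0, 1↦3, 2↦4, 3↦6}, {0↦0, 1↦3, 2↦4, 3↦8} (+69 more)

Answer: [R2]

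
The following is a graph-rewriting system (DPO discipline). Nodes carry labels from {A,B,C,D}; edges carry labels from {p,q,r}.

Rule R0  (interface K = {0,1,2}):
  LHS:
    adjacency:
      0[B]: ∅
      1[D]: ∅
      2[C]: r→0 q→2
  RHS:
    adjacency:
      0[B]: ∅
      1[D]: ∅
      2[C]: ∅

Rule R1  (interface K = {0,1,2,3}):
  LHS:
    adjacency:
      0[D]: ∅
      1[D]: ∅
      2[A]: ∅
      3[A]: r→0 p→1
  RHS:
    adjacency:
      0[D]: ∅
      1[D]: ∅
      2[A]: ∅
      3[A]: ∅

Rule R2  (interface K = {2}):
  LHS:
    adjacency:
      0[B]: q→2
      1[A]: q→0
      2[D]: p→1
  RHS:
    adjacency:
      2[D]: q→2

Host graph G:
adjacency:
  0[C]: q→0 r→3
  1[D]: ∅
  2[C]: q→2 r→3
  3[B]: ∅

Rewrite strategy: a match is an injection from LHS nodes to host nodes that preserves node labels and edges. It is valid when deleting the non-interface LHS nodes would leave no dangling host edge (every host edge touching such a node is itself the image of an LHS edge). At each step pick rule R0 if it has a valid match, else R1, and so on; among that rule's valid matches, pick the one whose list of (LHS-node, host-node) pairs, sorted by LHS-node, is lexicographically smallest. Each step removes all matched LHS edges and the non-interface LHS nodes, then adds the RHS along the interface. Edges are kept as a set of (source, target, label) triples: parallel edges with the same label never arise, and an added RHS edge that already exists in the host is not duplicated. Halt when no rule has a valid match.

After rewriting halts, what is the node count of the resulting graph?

[0] host  ⇒  4 nodes, 4 edges  {0-q->0 0-r->3 2-q->2 2-r->3}
[1] R0 @ {0↦3, 1↦1, 2↦0}  ⇒  4 nodes, 2 edges  {2-q->2 2-r->3}
[2] R0 @ {0↦3, 1↦1, 2↦2}  ⇒  4 nodes, 0 edges  {∅}
final graph: no rule applies after step 2
NF nodes: {0:C, 1:D, 2:C, 3:B}

Answer: 4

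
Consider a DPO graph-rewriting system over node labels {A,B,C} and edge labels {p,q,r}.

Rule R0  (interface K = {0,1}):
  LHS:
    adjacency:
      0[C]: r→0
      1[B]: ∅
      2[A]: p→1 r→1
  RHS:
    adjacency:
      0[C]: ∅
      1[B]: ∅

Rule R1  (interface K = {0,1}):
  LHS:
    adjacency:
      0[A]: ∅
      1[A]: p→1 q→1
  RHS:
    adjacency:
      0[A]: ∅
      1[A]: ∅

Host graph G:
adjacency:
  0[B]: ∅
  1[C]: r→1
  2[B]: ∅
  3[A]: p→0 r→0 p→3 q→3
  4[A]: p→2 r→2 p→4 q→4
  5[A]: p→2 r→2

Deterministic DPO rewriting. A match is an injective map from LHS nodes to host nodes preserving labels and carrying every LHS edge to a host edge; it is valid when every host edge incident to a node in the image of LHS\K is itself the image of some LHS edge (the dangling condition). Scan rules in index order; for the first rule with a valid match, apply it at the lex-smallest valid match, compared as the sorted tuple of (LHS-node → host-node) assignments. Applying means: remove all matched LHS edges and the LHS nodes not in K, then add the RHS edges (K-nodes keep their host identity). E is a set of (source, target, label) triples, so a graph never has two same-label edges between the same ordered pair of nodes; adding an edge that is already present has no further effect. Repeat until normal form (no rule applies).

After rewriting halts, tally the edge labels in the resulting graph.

start.  V:6 E:11  edges: 1-r->1 3-p->0 3-r->0 3-p->3 3-q->3 4-p->2 4-r->2 4-p->4 4-q->4 5-p->2 5-r->2
1. fire R0 via {0↦1, 1↦2, 2↦5}  →  V:5 E:8  edges: 3-p->0 3-r->0 3-p->3 3-q->3 4-p->2 4-r->2 4-p->4 4-q->4
2. fire R1 via {0↦3, 1↦4}  →  V:5 E:6  edges: 3-p->0 3-r->0 3-p->3 3-q->3 4-p->2 4-r->2
3. fire R1 via {0↦4, 1↦3}  →  V:5 E:4  edges: 3-p->0 3-r->0 4-p->2 4-r->2
normal form: no rule applies after step 3
NF edges: [(3, 0, 'p'), (3, 0, 'r'), (4, 2, 'p'), (4, 2, 'r')]

Answer: p:2 r:2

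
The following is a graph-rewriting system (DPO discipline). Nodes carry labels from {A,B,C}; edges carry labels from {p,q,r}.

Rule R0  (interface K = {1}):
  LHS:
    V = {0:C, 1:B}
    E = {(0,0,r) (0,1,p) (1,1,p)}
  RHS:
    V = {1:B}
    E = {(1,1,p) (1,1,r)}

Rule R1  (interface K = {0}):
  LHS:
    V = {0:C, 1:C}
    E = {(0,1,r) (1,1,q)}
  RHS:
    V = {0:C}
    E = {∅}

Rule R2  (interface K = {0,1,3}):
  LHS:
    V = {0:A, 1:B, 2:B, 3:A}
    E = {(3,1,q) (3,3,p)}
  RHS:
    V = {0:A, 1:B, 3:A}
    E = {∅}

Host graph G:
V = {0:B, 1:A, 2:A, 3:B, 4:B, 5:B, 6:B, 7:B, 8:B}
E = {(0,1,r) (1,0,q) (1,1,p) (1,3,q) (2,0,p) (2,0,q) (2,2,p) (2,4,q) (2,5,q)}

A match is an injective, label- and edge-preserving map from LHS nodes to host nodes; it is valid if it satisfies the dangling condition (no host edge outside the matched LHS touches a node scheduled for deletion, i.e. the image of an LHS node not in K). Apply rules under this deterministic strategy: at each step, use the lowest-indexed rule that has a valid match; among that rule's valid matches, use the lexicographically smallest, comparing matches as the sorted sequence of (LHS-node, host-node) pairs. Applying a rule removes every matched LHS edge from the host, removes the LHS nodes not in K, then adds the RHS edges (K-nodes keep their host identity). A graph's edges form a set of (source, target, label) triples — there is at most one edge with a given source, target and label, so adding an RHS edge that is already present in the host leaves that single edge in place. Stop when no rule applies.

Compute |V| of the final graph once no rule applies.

Answer: 7

Derivation:
start.  V:9 E:9  edges: 0-r->1 1-q->0 1-p->1 1-q->3 2-p->0 2-q->0 2-p->2 2-q->4 2-q->5
1. fire R2 via {0↦1, 1↦0, 2↦6, 3↦2}  →  V:8 E:7  edges: 0-r->1 1-q->0 1-p->1 1-q->3 2-p->0 2-q->4 2-q->5
2. fire R2 via {0↦2, 1↦0, 2↦7, 3↦1}  →  V:7 E:5  edges: 0-r->1 1-q->3 2-p->0 2-q->4 2-q->5
halt: no rule applies after step 2
NF nodes: {0:B, 1:A, 2:A, 3:B, 4:B, 5:B, 8:B}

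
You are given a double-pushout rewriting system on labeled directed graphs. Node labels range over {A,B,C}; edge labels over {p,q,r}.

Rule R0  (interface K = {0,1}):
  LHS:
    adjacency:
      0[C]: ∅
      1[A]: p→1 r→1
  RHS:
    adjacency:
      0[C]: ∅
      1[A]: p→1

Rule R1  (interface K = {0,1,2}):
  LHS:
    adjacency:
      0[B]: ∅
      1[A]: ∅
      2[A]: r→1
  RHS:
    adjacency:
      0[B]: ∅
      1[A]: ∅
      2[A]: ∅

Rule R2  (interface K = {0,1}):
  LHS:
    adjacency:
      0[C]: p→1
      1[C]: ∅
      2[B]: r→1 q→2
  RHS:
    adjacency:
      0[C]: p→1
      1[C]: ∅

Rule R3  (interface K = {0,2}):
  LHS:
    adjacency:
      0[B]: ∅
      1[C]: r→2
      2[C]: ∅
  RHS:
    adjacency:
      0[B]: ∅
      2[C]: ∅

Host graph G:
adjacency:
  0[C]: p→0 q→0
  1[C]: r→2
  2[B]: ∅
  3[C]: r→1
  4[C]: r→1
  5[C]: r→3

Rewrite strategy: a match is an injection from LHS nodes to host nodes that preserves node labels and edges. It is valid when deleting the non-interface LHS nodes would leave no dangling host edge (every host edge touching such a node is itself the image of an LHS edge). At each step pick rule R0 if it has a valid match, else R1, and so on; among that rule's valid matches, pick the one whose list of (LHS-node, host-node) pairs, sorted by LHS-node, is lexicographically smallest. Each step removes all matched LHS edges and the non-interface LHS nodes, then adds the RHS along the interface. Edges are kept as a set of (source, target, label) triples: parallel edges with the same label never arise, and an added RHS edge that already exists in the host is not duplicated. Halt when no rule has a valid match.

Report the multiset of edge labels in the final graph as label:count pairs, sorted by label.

start.  V:6 E:6  edges: 0-p->0 0-q->0 1-r->2 3-r->1 4-r->1 5-r->3
1. fire R3 via {0↦2, 1↦4, 2↦1}  →  V:5 E:5  edges: 0-p->0 0-q->0 1-r->2 3-r->1 5-r->3
2. fire R3 via {0↦2, 1↦5, 2↦3}  →  V:4 E:4  edges: 0-p->0 0-q->0 1-r->2 3-r->1
3. fire R3 via {0↦2, 1↦3, 2↦1}  →  V:3 E:3  edges: 0-p->0 0-q->0 1-r->2
normal form: no rule applies after step 3
NF edges: [(0, 0, 'p'), (0, 0, 'q'), (1, 2, 'r')]

Answer: p:1 q:1 r:1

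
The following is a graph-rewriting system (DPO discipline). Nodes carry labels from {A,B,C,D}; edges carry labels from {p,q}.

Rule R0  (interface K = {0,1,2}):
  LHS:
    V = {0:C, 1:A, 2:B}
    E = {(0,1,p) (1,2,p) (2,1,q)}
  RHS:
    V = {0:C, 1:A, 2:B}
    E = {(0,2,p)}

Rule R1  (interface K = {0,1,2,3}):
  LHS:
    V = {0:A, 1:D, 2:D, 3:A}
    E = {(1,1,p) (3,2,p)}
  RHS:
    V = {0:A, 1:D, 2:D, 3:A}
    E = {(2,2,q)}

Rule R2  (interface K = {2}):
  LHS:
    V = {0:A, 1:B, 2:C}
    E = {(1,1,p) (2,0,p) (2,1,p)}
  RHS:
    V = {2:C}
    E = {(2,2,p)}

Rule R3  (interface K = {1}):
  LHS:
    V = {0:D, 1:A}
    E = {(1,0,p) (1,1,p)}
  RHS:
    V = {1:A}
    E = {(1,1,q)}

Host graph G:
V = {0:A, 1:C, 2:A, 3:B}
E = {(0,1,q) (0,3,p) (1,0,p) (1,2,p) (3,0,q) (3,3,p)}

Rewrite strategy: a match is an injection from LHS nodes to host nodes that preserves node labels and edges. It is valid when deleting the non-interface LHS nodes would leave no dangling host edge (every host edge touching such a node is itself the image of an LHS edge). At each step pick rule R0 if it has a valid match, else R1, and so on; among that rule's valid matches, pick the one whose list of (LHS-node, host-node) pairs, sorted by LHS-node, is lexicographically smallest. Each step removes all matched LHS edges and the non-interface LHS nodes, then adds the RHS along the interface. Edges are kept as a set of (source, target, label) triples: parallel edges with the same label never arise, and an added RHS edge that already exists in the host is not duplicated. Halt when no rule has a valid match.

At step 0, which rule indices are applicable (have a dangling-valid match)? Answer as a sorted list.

Answer: [R0]

Rewrite trace:
R0: 1 valid match — {0↦1, 1↦0, 2↦3}
R1: no valid match — LHS pattern not found
R2: no valid match — LHS pattern not found
R3: no valid match — LHS pattern not found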